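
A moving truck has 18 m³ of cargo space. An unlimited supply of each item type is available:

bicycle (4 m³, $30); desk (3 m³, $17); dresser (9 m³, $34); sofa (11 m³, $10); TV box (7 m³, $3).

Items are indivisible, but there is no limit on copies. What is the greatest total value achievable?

$124

Best value-per-unit is bicycle at 30/4; filling with it alone gives 4×30 = 120.
Optimal mix: 3×bicycle + 2×desk → volume 18, value 124.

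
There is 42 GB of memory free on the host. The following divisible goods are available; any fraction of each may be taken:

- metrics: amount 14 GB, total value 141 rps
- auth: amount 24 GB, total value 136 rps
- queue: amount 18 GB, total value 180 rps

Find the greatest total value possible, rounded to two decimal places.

377.67

Take in order of value per unit:
- metrics (141/14 per unit): all 14 → value 141, running total 141.00
- queue (180/18 per unit): all 18 → value 180, running total 321.00
- auth (136/24 per unit): 10 of 24 → value 10×136/24 = 56.6667, running total 377.67
Total 377.67.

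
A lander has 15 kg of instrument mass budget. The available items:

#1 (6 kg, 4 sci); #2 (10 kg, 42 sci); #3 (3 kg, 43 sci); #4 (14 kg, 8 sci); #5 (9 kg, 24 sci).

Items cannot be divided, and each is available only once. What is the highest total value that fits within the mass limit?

Check high-value combinations within 15 kg:
- #2+#3: mass 10+3=13, value 42+43=85
- #3+#5: mass 3+9=12, value 43+24=67
- #1+#3: mass 6+3=9, value 4+43=47
Best: 85 sci.

85 sci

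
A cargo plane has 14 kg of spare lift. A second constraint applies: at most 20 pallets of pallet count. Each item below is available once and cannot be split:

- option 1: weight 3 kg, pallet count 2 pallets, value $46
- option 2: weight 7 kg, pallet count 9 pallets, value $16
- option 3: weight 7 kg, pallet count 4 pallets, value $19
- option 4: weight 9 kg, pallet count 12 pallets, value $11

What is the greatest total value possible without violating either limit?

$65

Feasible sets respecting both limits:
- option 1+option 3: weight 10, pallet count 6, value 65
- option 1+option 2: weight 10, pallet count 11, value 62
- option 1+option 4: weight 12, pallet count 14, value 57
Best: $65.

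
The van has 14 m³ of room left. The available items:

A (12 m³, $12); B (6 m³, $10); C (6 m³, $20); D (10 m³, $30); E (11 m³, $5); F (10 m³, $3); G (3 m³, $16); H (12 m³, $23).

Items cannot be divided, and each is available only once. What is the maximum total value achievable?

$46

Check high-value combinations within 14 m³:
- D+G: volume 10+3=13, value 30+16=46
- C+G: volume 6+3=9, value 20+16=36
- D: volume 10, value 30
Best: $46.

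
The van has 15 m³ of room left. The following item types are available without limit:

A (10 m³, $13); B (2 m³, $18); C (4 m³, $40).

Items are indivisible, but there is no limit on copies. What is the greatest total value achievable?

Best value-per-unit is C at 40/4; filling with it alone gives 3×40 = 120.
Optimal mix: 1×B + 3×C → volume 14, value 138.

$138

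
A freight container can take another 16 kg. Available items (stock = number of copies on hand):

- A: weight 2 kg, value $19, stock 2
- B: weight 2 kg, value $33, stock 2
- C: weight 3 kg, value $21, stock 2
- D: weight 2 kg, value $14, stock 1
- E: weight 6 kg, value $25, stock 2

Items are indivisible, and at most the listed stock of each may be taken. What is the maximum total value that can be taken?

$160

Best selections within weight 16 and stock limits:
- 2×A + 2×B + 2×C + 1×D: weight 16, value 160
- 2×A + 2×B + 2×C: weight 14, value 146
- 2×A + 2×B + 1×D + 1×E: weight 16, value 143
Best: $160.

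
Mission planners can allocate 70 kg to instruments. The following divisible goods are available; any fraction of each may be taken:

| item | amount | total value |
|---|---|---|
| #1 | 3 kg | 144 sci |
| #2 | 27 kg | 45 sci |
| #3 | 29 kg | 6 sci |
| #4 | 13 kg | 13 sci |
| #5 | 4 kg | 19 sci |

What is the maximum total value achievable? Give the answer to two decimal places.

Take in order of value per unit:
- #1 (144/3 per unit): all 3 → value 144, running total 144.00
- #5 (19/4 per unit): all 4 → value 19, running total 163.00
- #2 (45/27 per unit): all 27 → value 45, running total 208.00
- #4 (13/13 per unit): all 13 → value 13, running total 221.00
- #3 (6/29 per unit): 23 of 29 → value 23×6/29 = 4.7586, running total 225.76
Total 225.76.

225.76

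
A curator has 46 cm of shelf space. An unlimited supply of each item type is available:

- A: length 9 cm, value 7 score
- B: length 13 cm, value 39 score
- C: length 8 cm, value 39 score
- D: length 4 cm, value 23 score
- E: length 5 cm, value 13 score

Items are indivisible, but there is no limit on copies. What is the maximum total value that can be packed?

Best value-per-unit is D at 23/4, and filling with it alone uses length 11×4=44. No mix of the others beats 11×23 = 253.

253 score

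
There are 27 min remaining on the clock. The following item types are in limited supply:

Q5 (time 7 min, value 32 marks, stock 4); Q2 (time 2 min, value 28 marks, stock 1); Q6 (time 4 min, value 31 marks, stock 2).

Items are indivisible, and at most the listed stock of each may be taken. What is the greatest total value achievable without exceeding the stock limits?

Top feasible selections:
- 3×Q5 + 1×Q2 + 1×Q6: time 27, value 155
- 2×Q5 + 1×Q2 + 2×Q6: time 24, value 154
Best: 155 marks.

155 marks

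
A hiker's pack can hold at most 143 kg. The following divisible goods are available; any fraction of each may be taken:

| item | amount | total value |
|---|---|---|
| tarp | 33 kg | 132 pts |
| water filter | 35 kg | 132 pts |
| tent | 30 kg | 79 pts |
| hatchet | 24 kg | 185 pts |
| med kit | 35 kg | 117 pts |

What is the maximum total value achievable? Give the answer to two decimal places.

608.13

Take in order of value per unit:
- hatchet (185/24 per unit): all 24 → value 185, running total 185.00
- tarp (132/33 per unit): all 33 → value 132, running total 317.00
- water filter (132/35 per unit): all 35 → value 132, running total 449.00
- med kit (117/35 per unit): all 35 → value 117, running total 566.00
- tent (79/30 per unit): 16 of 30 → value 16×79/30 = 42.1333, running total 608.13
Total 608.13.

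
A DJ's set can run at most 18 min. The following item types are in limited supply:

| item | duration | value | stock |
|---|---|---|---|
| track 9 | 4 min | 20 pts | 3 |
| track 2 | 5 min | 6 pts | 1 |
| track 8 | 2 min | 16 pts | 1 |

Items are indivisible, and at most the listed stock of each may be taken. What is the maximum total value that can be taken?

Top feasible selections:
- 3×track 9 + 1×track 8: duration 14, value 76
- 3×track 9 + 1×track 2: duration 17, value 66
- 2×track 9 + 1×track 2 + 1×track 8: duration 15, value 62
Best: 76 pts.

76 pts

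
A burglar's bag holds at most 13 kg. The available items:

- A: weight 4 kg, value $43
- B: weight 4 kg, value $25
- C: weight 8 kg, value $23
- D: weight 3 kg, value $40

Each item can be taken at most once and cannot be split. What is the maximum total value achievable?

$108

This is a 0/1 knapsack; check combinations near the capacity.
- A+B+D: weight 4+4+3=11, value 43+25+40=108
- A+D: weight 4+3=7, value 43+40=83
- A+B: weight 4+4=8, value 43+25=68
- A+C: weight 4+8=12, value 43+23=66
Best: $108.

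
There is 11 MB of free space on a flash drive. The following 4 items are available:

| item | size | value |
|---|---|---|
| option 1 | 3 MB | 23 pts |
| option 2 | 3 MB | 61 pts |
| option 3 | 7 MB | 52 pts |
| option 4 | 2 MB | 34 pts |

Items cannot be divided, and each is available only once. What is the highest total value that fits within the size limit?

This is a 0/1 knapsack; check combinations near the capacity.
- option 1+option 2+option 4: size 3+3+2=8, value 23+61+34=118
- option 2+option 3: size 3+7=10, value 61+52=113
- option 2+option 4: size 3+2=5, value 61+34=95
- option 3+option 4: size 7+2=9, value 52+34=86
- option 1+option 2: size 3+3=6, value 23+61=84
Best: 118 pts.

118 pts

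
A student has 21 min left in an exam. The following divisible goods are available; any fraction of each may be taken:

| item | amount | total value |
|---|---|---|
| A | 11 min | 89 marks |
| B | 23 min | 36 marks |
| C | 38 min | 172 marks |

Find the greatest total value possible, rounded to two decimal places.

Take in order of value per unit:
- A (89/11 per unit): all 11 → value 89, running total 89.00
- C (172/38 per unit): 10 of 38 → value 10×172/38 = 45.2632, running total 134.26
Total 134.26.

134.26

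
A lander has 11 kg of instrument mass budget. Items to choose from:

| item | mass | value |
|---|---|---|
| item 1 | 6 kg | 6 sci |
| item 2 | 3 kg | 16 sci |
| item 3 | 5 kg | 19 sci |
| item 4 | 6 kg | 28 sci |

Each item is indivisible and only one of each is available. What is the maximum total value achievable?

47 sci

Check high-value combinations within 11 kg:
- item 3+item 4: mass 5+6=11, value 19+28=47
- item 2+item 4: mass 3+6=9, value 16+28=44
- item 2+item 3: mass 3+5=8, value 16+19=35
Best: 47 sci.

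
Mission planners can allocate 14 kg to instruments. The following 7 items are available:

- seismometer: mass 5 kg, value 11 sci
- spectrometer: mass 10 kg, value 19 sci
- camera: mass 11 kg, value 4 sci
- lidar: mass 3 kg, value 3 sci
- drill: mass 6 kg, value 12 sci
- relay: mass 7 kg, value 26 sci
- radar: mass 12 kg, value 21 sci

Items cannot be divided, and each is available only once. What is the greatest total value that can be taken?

This is a 0/1 knapsack; check combinations near the capacity.
- drill+relay: mass 6+7=13, value 12+26=38
- seismometer+relay: mass 5+7=12, value 11+26=37
- lidar+relay: mass 3+7=10, value 3+26=29
- relay: mass 7, value 26
Best: 38 sci.

38 sci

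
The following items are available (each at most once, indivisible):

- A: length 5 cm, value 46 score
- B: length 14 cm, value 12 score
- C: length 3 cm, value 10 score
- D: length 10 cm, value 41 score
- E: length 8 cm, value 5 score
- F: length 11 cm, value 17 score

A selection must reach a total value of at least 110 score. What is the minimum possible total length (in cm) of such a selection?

29

Subsets with value ≥ 110, sorted by total length:
- A+C+D+F: length 29, value 114
- A+C+D+E+F: length 37, value 119
- A+B+D+F: length 40, value 116
- A+B+C+D+E: length 40, value 114
Minimum length: 29 cm.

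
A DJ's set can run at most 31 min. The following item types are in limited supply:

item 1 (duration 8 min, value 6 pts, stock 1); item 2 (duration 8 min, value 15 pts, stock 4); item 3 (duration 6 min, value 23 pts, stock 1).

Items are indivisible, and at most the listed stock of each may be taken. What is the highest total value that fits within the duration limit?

68 pts

Best selections within duration 31 and stock limits:
- 3×item 2 + 1×item 3: duration 30, value 68
- 1×item 1 + 2×item 2 + 1×item 3: duration 30, value 59
- 2×item 2 + 1×item 3: duration 22, value 53
Best: 68 pts.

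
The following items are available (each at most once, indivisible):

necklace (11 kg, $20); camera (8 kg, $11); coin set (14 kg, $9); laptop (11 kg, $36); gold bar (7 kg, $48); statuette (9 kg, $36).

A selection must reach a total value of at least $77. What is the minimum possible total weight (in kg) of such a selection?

Subsets with value ≥ 77, sorted by total weight:
- gold bar+statuette: weight 16, value 84
- laptop+gold bar: weight 18, value 84
- camera+gold bar+statuette: weight 24, value 95
Minimum weight: 16 kg.

16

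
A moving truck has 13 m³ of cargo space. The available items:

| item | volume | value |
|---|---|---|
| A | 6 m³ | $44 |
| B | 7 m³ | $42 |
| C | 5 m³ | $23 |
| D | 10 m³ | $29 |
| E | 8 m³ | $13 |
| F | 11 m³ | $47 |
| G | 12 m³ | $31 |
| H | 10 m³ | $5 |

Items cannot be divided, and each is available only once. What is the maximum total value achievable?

$86

Check high-value combinations within 13 m³:
- A+B: volume 6+7=13, value 44+42=86
- A+C: volume 6+5=11, value 44+23=67
- B+C: volume 7+5=12, value 42+23=65
Best: $86.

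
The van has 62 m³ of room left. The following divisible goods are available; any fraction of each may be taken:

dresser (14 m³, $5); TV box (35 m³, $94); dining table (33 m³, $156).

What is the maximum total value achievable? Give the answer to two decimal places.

Take in order of value per unit:
- dining table (156/33 per unit): all 33 → value 156, running total 156.00
- TV box (94/35 per unit): 29 of 35 → value 29×94/35 = 77.8857, running total 233.89
Total 233.89.

233.89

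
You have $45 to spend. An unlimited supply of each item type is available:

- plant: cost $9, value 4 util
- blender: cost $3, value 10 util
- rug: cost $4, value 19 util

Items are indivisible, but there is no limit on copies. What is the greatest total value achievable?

Best value-per-unit is rug at 19/4, and filling with it alone uses cost 11×4=44. No mix of the others beats 11×19 = 209.

209 util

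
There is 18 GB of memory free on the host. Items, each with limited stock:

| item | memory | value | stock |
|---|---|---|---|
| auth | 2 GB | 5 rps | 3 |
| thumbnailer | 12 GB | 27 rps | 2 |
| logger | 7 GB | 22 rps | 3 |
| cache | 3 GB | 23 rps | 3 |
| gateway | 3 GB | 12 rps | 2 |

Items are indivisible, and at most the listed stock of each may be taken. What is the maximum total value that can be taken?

98 rps

Best selections within memory 18 and stock limits:
- 1×auth + 3×cache + 2×gateway: memory 17, value 98
- 1×auth + 1×logger + 3×cache: memory 18, value 96
Best: 98 rps.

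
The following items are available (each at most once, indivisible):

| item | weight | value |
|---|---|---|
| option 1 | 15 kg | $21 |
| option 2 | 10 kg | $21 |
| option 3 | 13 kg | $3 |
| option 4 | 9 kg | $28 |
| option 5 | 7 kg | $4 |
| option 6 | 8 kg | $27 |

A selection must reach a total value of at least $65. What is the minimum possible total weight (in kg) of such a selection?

27

Subsets with value ≥ 65, sorted by total weight:
- option 2+option 4+option 6: weight 27, value 76
- option 1+option 4+option 6: weight 32, value 76
- option 1+option 2+option 6: weight 33, value 69
- option 2+option 4+option 5+option 6: weight 34, value 80
Minimum weight: 27 kg.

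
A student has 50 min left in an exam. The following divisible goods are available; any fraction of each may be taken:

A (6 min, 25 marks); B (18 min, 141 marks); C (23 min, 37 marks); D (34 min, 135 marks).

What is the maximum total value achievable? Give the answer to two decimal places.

Take in order of value per unit:
- B (141/18 per unit): all 18 → value 141, running total 141.00
- A (25/6 per unit): all 6 → value 25, running total 166.00
- D (135/34 per unit): 26 of 34 → value 26×135/34 = 103.2353, running total 269.24
Total 269.24.

269.24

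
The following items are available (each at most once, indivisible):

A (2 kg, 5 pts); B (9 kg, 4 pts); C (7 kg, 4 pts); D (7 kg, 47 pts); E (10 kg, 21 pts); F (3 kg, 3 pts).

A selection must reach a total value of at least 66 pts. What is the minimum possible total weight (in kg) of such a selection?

Subsets with value ≥ 66, sorted by total weight:
- D+E: weight 17, value 68
- A+D+E: weight 19, value 73
- D+E+F: weight 20, value 71
Minimum weight: 17 kg.

17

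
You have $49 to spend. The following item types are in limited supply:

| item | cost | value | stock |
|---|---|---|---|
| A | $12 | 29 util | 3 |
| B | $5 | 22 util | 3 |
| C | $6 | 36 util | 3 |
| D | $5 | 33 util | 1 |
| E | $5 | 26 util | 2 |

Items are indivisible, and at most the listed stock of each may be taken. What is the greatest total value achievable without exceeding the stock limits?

259 util

Best selections within cost 49 and stock limits:
- 3×B + 3×C + 1×D + 2×E: cost 48, value 259
- 2×B + 3×C + 1×D + 2×E: cost 43, value 237
- 3×B + 3×C + 1×D + 1×E: cost 43, value 233
Best: 259 util.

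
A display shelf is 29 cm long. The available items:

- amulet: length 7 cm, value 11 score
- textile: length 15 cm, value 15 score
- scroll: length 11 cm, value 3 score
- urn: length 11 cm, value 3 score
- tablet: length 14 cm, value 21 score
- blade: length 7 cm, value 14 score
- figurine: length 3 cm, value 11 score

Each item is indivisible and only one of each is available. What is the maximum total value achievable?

46 score

Check high-value combinations within 29 cm:
- tablet+blade+figurine: length 14+7+3=24, value 21+14+11=46
- amulet+tablet+blade: length 7+14+7=28, value 11+21+14=46
- amulet+tablet+figurine: length 7+14+3=24, value 11+21+11=43
- textile+blade+figurine: length 15+7+3=25, value 15+14+11=40
Best: 46 score.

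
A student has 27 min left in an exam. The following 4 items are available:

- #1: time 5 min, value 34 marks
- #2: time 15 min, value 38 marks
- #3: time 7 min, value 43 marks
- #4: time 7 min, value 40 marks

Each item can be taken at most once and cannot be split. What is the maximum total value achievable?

117 marks

Check high-value combinations within 27 min:
- #1+#3+#4: time 5+7+7=19, value 34+43+40=117
- #1+#2+#3: time 5+15+7=27, value 34+38+43=115
- #1+#2+#4: time 5+15+7=27, value 34+38+40=112
Best: 117 marks.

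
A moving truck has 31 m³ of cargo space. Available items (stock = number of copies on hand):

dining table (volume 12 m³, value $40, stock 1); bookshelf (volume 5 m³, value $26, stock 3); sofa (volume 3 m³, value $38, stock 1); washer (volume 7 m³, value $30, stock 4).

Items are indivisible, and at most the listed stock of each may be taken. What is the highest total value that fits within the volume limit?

Top feasible selections:
- 1×sofa + 4×washer: volume 31, value 158
- 1×dining table + 3×bookshelf + 1×sofa: volume 30, value 156
Best: $158.

$158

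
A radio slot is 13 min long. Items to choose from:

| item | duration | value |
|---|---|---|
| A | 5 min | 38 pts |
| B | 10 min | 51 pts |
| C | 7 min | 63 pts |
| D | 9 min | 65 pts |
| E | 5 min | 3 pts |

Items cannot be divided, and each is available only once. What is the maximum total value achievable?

101 pts

This is a 0/1 knapsack; check combinations near the capacity.
- A+C: duration 5+7=12, value 38+63=101
- C+E: duration 7+5=12, value 63+3=66
- D: duration 9, value 65
Best: 101 pts.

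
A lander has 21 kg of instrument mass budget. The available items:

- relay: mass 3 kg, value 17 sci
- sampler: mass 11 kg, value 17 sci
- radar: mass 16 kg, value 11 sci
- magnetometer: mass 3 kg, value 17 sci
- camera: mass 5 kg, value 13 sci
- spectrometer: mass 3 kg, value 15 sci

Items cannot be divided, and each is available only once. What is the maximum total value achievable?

This is a 0/1 knapsack; check combinations near the capacity.
- relay+sampler+magnetometer+spectrometer: mass 3+11+3+3=20, value 17+17+17+15=66
- relay+magnetometer+camera+spectrometer: mass 3+3+5+3=14, value 17+17+13+15=62
- relay+sampler+magnetometer: mass 3+11+3=17, value 17+17+17=51
- relay+magnetometer+spectrometer: mass 3+3+3=9, value 17+17+15=49
- relay+sampler+spectrometer: mass 3+11+3=17, value 17+17+15=49
Best: 66 sci.

66 sci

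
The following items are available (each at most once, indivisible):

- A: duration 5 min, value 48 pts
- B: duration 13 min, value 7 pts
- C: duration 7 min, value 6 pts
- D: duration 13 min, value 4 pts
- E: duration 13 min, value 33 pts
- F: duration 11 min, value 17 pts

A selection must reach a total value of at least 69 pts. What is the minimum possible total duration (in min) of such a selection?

18

Subsets with value ≥ 69, sorted by total duration:
- A+E: duration 18, value 81
- A+C+F: duration 23, value 71
- A+C+E: duration 25, value 87
Minimum duration: 18 min.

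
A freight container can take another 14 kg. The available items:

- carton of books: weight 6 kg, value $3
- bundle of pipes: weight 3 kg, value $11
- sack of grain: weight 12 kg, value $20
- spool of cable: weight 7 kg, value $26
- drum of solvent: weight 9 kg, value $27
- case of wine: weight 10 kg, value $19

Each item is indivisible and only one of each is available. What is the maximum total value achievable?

$38

Check high-value combinations within 14 kg:
- bundle of pipes+drum of solvent: weight 3+9=12, value 11+27=38
- bundle of pipes+spool of cable: weight 3+7=10, value 11+26=37
- bundle of pipes+case of wine: weight 3+10=13, value 11+19=30
- carton of books+spool of cable: weight 6+7=13, value 3+26=29
- drum of solvent: weight 9, value 27
Best: $38.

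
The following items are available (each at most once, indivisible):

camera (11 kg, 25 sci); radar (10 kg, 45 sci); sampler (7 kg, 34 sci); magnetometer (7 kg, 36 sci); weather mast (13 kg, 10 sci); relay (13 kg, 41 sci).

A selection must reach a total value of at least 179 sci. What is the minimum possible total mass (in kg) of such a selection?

Subsets with value ≥ 179, sorted by total mass:
- camera+radar+sampler+magnetometer+relay: mass 48, value 181
- camera+radar+sampler+magnetometer+weather mast+relay: mass 61, value 191
Minimum mass: 48 kg.

48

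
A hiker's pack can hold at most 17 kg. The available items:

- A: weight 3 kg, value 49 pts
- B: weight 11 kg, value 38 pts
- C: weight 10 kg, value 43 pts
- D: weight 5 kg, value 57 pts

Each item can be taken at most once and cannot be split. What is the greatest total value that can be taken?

This is a 0/1 knapsack; check combinations near the capacity.
- A+D: weight 3+5=8, value 49+57=106
- C+D: weight 10+5=15, value 43+57=100
- B+D: weight 11+5=16, value 38+57=95
- A+C: weight 3+10=13, value 49+43=92
Best: 106 pts.

106 pts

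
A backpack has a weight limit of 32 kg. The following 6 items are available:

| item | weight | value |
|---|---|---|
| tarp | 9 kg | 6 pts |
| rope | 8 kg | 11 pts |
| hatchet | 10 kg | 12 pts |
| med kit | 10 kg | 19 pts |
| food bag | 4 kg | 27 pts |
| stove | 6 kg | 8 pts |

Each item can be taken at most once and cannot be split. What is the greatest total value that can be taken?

Check high-value combinations within 32 kg:
- rope+hatchet+med kit+food bag: weight 8+10+10+4=32, value 11+12+19+27=69
- hatchet+med kit+food bag+stove: weight 10+10+4+6=30, value 12+19+27+8=66
- rope+med kit+food bag+stove: weight 8+10+4+6=28, value 11+19+27+8=65
- tarp+rope+med kit+food bag: weight 9+8+10+4=31, value 6+11+19+27=63
Best: 69 pts.

69 pts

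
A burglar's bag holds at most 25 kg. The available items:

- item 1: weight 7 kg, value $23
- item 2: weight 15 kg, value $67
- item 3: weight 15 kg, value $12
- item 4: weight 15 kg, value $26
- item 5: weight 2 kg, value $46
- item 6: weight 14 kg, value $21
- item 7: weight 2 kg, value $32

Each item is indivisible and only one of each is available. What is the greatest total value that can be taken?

Check high-value combinations within 25 kg:
- item 2+item 5+item 7: weight 15+2+2=19, value 67+46+32=145
- item 1+item 2+item 5: weight 7+15+2=24, value 23+67+46=136
- item 1+item 2+item 7: weight 7+15+2=24, value 23+67+32=122
- item 1+item 5+item 6+item 7: weight 7+2+14+2=25, value 23+46+21+32=122
Best: $145.

$145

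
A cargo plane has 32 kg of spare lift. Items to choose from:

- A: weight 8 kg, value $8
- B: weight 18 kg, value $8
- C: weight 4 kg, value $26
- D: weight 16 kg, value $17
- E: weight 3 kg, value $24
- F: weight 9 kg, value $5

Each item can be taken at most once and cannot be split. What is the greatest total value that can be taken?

Check high-value combinations within 32 kg:
- A+C+D+E: weight 8+4+16+3=31, value 8+26+17+24=75
- C+D+E+F: weight 4+16+3+9=32, value 26+17+24+5=72
- C+D+E: weight 4+16+3=23, value 26+17+24=67
- A+C+E+F: weight 8+4+3+9=24, value 8+26+24+5=63
- A+C+E: weight 8+4+3=15, value 8+26+24=58
Best: $75.

$75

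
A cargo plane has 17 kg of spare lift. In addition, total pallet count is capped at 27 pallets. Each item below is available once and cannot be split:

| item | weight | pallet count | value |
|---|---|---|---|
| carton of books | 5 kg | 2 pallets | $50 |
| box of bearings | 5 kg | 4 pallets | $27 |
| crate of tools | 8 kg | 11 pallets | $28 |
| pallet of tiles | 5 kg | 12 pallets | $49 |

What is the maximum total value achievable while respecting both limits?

$126

Feasible sets respecting both limits:
- carton of books+box of bearings+pallet of tiles: weight 15, pallet count 18, value 126
- carton of books+pallet of tiles: weight 10, pallet count 14, value 99
- carton of books+crate of tools: weight 13, pallet count 13, value 78
Best: $126.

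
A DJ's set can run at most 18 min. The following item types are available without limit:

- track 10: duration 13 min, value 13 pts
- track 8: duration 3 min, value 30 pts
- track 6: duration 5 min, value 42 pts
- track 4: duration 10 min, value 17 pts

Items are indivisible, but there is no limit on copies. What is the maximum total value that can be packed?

Best value-per-unit is track 8 at 30/3, and filling with it alone uses duration 6×3=18. No mix of the others beats 6×30 = 180.

180 pts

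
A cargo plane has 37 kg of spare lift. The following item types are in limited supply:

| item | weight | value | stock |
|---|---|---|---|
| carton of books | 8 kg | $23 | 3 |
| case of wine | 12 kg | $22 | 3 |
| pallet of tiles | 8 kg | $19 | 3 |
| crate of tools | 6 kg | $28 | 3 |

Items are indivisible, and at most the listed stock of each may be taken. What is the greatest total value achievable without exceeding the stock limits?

Best selections within weight 37 and stock limits:
- 2×carton of books + 3×crate of tools: weight 34, value 130
- 1×carton of books + 1×pallet of tiles + 3×crate of tools: weight 34, value 126
Best: $130.

$130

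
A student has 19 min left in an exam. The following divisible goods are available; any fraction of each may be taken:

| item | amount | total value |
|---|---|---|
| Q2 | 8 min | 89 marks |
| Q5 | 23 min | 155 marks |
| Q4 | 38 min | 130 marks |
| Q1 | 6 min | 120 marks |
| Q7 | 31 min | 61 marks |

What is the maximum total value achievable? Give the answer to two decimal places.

Take in order of value per unit:
- Q1 (120/6 per unit): all 6 → value 120, running total 120.00
- Q2 (89/8 per unit): all 8 → value 89, running total 209.00
- Q5 (155/23 per unit): 5 of 23 → value 5×155/23 = 33.6957, running total 242.70
Total 242.70.

242.70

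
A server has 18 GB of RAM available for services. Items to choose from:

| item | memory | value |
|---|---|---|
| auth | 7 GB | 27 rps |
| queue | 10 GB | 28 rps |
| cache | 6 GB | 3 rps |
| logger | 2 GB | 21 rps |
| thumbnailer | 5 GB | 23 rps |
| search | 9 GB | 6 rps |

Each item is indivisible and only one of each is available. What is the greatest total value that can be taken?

Check high-value combinations within 18 GB:
- queue+logger+thumbnailer: memory 10+2+5=17, value 28+21+23=72
- auth+logger+thumbnailer: memory 7+2+5=14, value 27+21+23=71
- auth+queue: memory 7+10=17, value 27+28=55
- auth+logger+search: memory 7+2+9=18, value 27+21+6=54
- auth+cache+thumbnailer: memory 7+6+5=18, value 27+3+23=53
Best: 72 rps.

72 rps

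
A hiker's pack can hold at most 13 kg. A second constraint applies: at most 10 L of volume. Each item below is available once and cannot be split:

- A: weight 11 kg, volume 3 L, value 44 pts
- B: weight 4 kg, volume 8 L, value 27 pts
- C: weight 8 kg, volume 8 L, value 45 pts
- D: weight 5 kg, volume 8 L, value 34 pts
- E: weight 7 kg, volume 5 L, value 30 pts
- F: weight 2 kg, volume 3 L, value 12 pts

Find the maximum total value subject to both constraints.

56 pts

Feasible sets respecting both limits:
- A+F: weight 13, volume 6, value 56
- C: weight 8, volume 8, value 45
- A: weight 11, volume 3, value 44
- E+F: weight 9, volume 8, value 42
Best: 56 pts.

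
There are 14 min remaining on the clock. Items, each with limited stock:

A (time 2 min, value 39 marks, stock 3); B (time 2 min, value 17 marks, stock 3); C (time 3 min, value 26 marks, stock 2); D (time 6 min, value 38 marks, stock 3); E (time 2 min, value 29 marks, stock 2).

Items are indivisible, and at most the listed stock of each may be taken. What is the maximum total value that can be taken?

Best selections within time 14 and stock limits:
- 3×A + 2×B + 2×E: time 14, value 209
- 3×A + 1×C + 2×E: time 13, value 201
- 3×A + 2×C + 1×E: time 14, value 198
Best: 209 marks.

209 marks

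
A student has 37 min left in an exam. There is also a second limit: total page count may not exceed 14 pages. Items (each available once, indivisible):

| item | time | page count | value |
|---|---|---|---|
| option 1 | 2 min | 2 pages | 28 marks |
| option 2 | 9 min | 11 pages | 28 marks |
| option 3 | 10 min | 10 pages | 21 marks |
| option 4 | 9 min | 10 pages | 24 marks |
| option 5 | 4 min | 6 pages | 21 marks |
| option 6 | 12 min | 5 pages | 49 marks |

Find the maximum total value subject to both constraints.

98 marks

Feasible sets respecting both limits:
- option 1+option 5+option 6: time 18, page count 13, value 98
- option 1+option 6: time 14, page count 7, value 77
- option 5+option 6: time 16, page count 11, value 70
Best: 98 marks.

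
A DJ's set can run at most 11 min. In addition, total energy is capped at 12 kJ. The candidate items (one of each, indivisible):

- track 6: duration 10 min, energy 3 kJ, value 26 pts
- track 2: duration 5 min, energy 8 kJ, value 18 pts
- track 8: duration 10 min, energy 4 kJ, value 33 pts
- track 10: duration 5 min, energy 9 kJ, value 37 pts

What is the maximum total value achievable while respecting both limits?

Feasible sets respecting both limits:
- track 10: duration 5, energy 9, value 37
- track 8: duration 10, energy 4, value 33
- track 6: duration 10, energy 3, value 26
Best: 37 pts.

37 pts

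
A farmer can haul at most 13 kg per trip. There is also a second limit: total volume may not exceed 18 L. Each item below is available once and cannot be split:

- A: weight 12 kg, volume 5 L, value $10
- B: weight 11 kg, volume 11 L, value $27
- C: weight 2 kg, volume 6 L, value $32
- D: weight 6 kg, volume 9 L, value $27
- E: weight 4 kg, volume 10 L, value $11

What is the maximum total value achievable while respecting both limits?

$59

Feasible sets respecting both limits:
- B+C: weight 13, volume 17, value 59
- C+D: weight 8, volume 15, value 59
- C+E: weight 6, volume 16, value 43
- C: weight 2, volume 6, value 32
Best: $59.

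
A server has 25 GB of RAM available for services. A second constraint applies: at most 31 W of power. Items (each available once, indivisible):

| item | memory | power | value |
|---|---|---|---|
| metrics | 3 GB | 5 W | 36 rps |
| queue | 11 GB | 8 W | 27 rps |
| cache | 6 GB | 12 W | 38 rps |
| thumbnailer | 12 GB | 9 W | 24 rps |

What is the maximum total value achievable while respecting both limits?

101 rps

Feasible sets respecting both limits:
- metrics+queue+cache: memory 20, power 25, value 101
- metrics+cache+thumbnailer: memory 21, power 26, value 98
- metrics+cache: memory 9, power 17, value 74
Best: 101 rps.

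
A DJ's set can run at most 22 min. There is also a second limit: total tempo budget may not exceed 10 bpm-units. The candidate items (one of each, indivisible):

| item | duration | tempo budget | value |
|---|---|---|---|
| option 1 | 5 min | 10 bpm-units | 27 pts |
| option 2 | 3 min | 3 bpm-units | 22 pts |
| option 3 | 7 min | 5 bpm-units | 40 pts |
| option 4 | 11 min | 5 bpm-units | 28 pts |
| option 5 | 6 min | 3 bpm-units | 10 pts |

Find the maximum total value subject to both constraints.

68 pts

Feasible sets respecting both limits:
- option 3+option 4: duration 18, tempo budget 10, value 68
- option 2+option 3: duration 10, tempo budget 8, value 62
- option 2+option 4: duration 14, tempo budget 8, value 50
- option 3+option 5: duration 13, tempo budget 8, value 50
Best: 68 pts.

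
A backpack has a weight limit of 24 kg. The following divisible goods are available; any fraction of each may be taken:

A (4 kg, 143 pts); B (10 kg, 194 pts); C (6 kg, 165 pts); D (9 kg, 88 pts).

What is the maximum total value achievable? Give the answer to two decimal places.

541.11

Take in order of value per unit:
- A (143/4 per unit): all 4 → value 143, running total 143.00
- C (165/6 per unit): all 6 → value 165, running total 308.00
- B (194/10 per unit): all 10 → value 194, running total 502.00
- D (88/9 per unit): 4 of 9 → value 4×88/9 = 39.1111, running total 541.11
Total 541.11.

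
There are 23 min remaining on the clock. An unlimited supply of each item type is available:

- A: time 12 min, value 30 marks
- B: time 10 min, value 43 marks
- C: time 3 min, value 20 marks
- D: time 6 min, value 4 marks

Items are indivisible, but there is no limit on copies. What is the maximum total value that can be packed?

140 marks

Best value-per-unit is C at 20/3, and filling with it alone uses time 7×3=21. No mix of the others beats 7×20 = 140.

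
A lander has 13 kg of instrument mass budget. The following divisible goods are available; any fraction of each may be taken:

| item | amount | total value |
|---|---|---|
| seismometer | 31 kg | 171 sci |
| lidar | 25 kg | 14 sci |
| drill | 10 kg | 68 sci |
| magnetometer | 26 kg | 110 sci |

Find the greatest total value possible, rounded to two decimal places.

Take in order of value per unit:
- drill (68/10 per unit): all 10 → value 68, running total 68.00
- seismometer (171/31 per unit): 3 of 31 → value 3×171/31 = 16.5484, running total 84.55
Total 84.55.

84.55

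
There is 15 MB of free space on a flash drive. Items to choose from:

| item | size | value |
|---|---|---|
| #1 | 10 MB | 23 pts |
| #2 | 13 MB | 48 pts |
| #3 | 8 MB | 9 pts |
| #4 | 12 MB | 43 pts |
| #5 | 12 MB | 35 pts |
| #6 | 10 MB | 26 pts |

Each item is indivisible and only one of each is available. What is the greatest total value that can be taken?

48 pts

Check high-value combinations within 15 MB:
- #2: size 13, value 48
- #4: size 12, value 43
- #5: size 12, value 35
Best: 48 pts.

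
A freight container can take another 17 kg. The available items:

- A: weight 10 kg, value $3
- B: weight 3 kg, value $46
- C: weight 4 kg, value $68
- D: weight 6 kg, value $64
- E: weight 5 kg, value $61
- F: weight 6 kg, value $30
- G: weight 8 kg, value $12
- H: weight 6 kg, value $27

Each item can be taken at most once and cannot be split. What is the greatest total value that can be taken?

Check high-value combinations within 17 kg:
- C+D+E: weight 4+6+5=15, value 68+64+61=193
- B+C+D: weight 3+4+6=13, value 46+68+64=178
- B+C+E: weight 3+4+5=12, value 46+68+61=175
Best: $193.

$193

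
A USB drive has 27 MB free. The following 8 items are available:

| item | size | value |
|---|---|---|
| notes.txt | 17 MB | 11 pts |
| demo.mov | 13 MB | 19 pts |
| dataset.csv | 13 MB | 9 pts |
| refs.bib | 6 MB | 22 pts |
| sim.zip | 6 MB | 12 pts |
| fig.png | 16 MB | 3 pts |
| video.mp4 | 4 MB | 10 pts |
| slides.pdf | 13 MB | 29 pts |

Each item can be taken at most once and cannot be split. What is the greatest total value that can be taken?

This is a 0/1 knapsack; check combinations near the capacity.
- refs.bib+sim.zip+slides.pdf: size 6+6+13=25, value 22+12+29=63
- refs.bib+video.mp4+slides.pdf: size 6+4+13=23, value 22+10+29=61
- demo.mov+refs.bib+sim.zip: size 13+6+6=25, value 19+22+12=53
Best: 63 pts.

63 pts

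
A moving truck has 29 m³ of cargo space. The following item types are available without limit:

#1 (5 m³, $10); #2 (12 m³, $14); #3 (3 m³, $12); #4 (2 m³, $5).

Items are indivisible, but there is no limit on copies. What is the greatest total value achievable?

Best value-per-unit is #3 at 12/3; filling with it alone gives 9×12 = 108.
Optimal mix: 9×#3 + 1×#4 → volume 29, value 113.

$113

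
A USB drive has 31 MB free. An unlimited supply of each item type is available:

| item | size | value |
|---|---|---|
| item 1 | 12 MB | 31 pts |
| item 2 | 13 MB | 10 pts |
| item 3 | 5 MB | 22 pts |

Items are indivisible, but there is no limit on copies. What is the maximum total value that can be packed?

132 pts

Best value-per-unit is item 3 at 22/5, and filling with it alone uses size 6×5=30. No mix of the others beats 6×22 = 132.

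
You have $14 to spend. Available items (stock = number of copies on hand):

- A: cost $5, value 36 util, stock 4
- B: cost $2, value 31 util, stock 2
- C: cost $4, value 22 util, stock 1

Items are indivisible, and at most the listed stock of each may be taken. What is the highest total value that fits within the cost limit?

134 util

Top feasible selections:
- 2×A + 2×B: cost 14, value 134
- 1×A + 2×B + 1×C: cost 13, value 120
- 2×A + 1×B: cost 12, value 103
Best: 134 util.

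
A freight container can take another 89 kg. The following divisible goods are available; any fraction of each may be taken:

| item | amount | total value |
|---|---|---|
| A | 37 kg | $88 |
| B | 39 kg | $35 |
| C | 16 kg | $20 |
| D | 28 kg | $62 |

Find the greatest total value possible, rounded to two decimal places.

Take in order of value per unit:
- A (88/37 per unit): all 37 → value 88, running total 88.00
- D (62/28 per unit): all 28 → value 62, running total 150.00
- C (20/16 per unit): all 16 → value 20, running total 170.00
- B (35/39 per unit): 8 of 39 → value 8×35/39 = 7.1795, running total 177.18
Total 177.18.

177.18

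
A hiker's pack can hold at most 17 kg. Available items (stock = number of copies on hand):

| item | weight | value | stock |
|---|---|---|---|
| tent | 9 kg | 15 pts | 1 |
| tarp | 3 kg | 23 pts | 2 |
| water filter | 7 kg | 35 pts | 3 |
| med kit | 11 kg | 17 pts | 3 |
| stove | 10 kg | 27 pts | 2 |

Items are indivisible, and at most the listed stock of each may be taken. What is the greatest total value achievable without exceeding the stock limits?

Top feasible selections:
- 1×tarp + 2×water filter: weight 17, value 93
- 2×tarp + 1×water filter: weight 13, value 81
- 2×tarp + 1×stove: weight 16, value 73
- 2×water filter: weight 14, value 70
Best: 93 pts.

93 pts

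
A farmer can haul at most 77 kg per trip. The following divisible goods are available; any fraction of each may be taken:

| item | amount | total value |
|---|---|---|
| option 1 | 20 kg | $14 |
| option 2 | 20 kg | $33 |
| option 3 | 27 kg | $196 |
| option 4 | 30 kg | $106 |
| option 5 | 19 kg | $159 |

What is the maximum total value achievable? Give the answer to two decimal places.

Take in order of value per unit:
- option 5 (159/19 per unit): all 19 → value 159, running total 159.00
- option 3 (196/27 per unit): all 27 → value 196, running total 355.00
- option 4 (106/30 per unit): all 30 → value 106, running total 461.00
- option 2 (33/20 per unit): 1 of 20 → value 1×33/20 = 1.6500, running total 462.65
Total 462.65.

462.65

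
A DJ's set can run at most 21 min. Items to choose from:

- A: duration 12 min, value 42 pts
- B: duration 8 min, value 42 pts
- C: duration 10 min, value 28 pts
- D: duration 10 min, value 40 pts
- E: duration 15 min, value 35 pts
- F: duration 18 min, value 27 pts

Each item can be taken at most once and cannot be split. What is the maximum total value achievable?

84 pts

This is a 0/1 knapsack; check combinations near the capacity.
- A+B: duration 12+8=20, value 42+42=84
- B+D: duration 8+10=18, value 42+40=82
- B+C: duration 8+10=18, value 42+28=70
Best: 84 pts.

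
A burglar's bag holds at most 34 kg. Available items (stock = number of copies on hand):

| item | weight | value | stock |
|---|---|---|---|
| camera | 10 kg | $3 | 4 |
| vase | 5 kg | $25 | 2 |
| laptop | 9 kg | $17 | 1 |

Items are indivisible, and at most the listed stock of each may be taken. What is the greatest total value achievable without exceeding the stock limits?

Best selections within weight 34 and stock limits:
- 1×camera + 2×vase + 1×laptop: weight 29, value 70
- 2×vase + 1×laptop: weight 19, value 67
Best: $70.

$70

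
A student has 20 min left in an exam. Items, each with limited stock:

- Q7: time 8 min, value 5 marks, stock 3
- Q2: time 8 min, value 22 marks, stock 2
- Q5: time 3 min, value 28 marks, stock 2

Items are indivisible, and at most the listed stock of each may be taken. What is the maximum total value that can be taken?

Top feasible selections:
- 1×Q2 + 2×Q5: time 14, value 78
- 2×Q2 + 1×Q5: time 19, value 72
Best: 78 marks.

78 marks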